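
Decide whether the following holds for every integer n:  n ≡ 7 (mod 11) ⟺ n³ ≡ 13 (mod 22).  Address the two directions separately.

Converse. The residues r modulo 22 with r³ ≡ 13 (mod 22) are exactly {7}, and each is ≡ 7 (mod 11).

Forward direction. This fails: take n = 18. Then 18 ≡ 7 (mod 11), but 18³ = 5832 ≡ 2 (mod 22), not 13.

The forward direction fails; the converse holds.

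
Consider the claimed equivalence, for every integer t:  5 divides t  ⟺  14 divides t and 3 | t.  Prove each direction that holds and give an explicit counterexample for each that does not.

(⇒) This fails: take t = 5. Certainly 5 ∣ 5, but 14 ∤ 5.

(⇐) This fails: take t = 42. Both 14 ∣ 42 and 3 ∣ 42, yet 42 is not a multiple of 5 (since 42 = 8·5 + 2), so 5 ∤ 42.

Both directions fail.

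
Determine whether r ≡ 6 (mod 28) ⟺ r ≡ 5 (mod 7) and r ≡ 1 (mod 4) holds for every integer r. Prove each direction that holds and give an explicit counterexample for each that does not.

Neither direction holds.

[⇒] This fails: r = 6 gives 6 ≡ 6 (mod 28) but 6 ≡ 6 (mod 7), so the conjunction on the right does not hold.

[⇐] This fails: r = 5 satisfies both congruences on the right (5 ≡ 5 mod 7 and 5 ≡ 1 mod 4) yet 5 ≡ 5 (mod 28), not 6.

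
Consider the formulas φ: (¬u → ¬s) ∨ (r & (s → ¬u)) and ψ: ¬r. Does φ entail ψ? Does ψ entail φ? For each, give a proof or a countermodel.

(⇒) This fails. Under r = T, u = F, s = F, the left side is true but the right side is false.

(⇐) This fails. Under r = F, u = F, s = T, the left side is false but the right side is true.

(⇒) fails and (⇐) fails.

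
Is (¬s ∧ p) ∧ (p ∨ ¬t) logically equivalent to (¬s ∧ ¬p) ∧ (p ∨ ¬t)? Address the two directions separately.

Neither implication holds.

(⇒) This fails. Under t = F, p = T, s = F, the left side is true but the right side is false.

(⇐) This fails. Under t = F, p = F, s = F, the left side is false but the right side is true.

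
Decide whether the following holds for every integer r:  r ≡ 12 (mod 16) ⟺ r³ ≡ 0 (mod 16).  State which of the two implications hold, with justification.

(⇒) holds; (⇐) fails.

(→) Suppose r ≡ 12 (mod 16). Write r = 16j + 12. Then (16j + 12)³ = 4096j³ + 9216j² + 6912j + 1728 = 16(256j³ + 576j² + 432j + 108) + 0, so r³ ≡ 0 (mod 16).

(←) This fails: take r = 0. Then 0³ = 0 ≡ 0 (mod 16), yet 0 ≡ 0 (mod 16), not 12.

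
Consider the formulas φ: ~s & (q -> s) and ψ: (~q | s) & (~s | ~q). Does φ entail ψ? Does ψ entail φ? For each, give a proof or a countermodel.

Forward direction. Assume the antecedent. If s is true, the antecedent cannot hold. If s is false, the antecedent forces (s = F, q = F), and (~q | s) & (~s | ~q) holds there. Either way (~q | s) & (~s | ~q) holds.

Converse. This fails. Under s = T, q = F, the left side is false but the right side is true.

(⇒) holds; (⇐) fails.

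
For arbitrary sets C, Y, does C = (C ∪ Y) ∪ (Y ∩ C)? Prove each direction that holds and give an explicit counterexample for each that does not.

(⊆) holds; (⊇) fails.

Forward inclusion. Let x ∈ C. Then either x ∈ C and x ∉ Y; or x ∈ C ∩ Y. In each case x ∈ (C ∪ Y) ∪ (Y ∩ C), so C ⊆ (C ∪ Y) ∪ (Y ∩ C).

Reverse inclusion. This inclusion fails. Take C = ∅, Y = {1}; then 1 ∈ (C ∪ Y) ∪ (Y ∩ C) but 1 ∉ C.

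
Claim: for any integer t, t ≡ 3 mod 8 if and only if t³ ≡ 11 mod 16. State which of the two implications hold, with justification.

Not equivalent: only (⇐) holds.

(→) This fails: take t = 11. Then 11 ≡ 3 (mod 8), but 11³ = 1331 ≡ 3 (mod 16), not 11.

(←) Conversely, the residues r modulo 16 with r³ ≡ 11 (mod 16) are exactly {3}, and each is ≡ 3 (mod 8).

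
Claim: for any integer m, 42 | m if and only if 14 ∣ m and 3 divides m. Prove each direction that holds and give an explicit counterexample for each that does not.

Equivalent; both directions hold.

[⇒] If 42 ∣ m, write m = 42q. Since 42 = 3·14, m = 14·(3q), so 14 ∣ m; and since 42 = 14·3, m = 3·(14q), so 3 ∣ m.

[⇐] Suppose 14 ∣ m and 3 ∣ m. Any common multiple of 14 and 3 is a multiple of their lcm; here gcd(14, 3) = 1, so lcm(14, 3) = 14·3 = 42, so 42 ∣ m.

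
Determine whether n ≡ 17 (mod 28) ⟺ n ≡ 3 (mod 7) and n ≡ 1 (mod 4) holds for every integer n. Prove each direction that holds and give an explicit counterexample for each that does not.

(⇒) Suppose n ≡ 17 (mod 28); write n = 28j + 17. Since 7 ∣ 28, reducing mod 7 gives n ≡ 17 ≡ 3 (mod 7); since 4 ∣ 28, reducing mod 4 gives n ≡ 17 ≡ 1 (mod 4).

(⇐) Conversely, if n ≡ 3 (mod 7) and n ≡ 1 (mod 4), then by the Chinese remainder theorem n ≡ 17 (mod 28). This is exactly n ≡ 17 (mod 28).

Equivalent; both directions hold.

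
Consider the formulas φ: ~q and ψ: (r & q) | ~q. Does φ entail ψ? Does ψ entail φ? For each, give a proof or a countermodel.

The forward direction holds; the converse fails.

Forward direction. Assume the antecedent. If r is true, (r & q) | ~q reduces to true regardless of the other variables. If r is false, the antecedent forces (r = F, q = F), and (r & q) | ~q holds there. Either way (r & q) | ~q holds.

Converse. This fails. Under r = T, q = T, the left side is false but the right side is true.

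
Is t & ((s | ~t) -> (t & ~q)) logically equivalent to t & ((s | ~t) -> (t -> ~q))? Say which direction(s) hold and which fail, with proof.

(⇐) Assume the antecedent. If q is true, the antecedent forces (t = T, q = T, s = F), and t & ((s | ~t) -> (t & ~q)) holds there. If q is false, the antecedent forces (t = T, q = F, s = F) or (t = T, q = F, s = T), and t & ((s | ~t) -> (t & ~q)) holds there. Either way t & ((s | ~t) -> (t & ~q)) holds.

(⇒) Assume the antecedent. If q is true, the antecedent forces (t = T, q = T, s = F), and t & ((s | ~t) -> (t -> ~q)) holds there. If q is false, the antecedent forces (t = T, q = F, s = F) or (t = T, q = F, s = T), and t & ((s | ~t) -> (t -> ~q)) holds there. Either way t & ((s | ~t) -> (t -> ~q)) holds.

Both directions hold; the statement is true.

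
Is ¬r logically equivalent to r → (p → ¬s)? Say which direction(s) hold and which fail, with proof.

(⇒) Assume the antecedent. If p is true, the antecedent forces (p = T, r = F, s = F) or (p = T, r = F, s = T), and r → (p → ¬s) holds there. If p is false, r → (p → ¬s) reduces to true regardless of the other variables. Either way r → (p → ¬s) holds.

(⇐) This fails. Under p = F, r = T, s = F, the left side is false but the right side is true.

Only the forward direction holds.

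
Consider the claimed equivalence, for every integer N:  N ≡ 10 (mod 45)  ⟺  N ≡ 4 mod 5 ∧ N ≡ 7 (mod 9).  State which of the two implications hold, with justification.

(⇒) This fails: N = 10 gives 10 ≡ 10 (mod 45) but 10 ≡ 0 (mod 5), so the conjunction on the right does not hold.

(⇐) This fails: N = 34 satisfies both congruences on the right (34 ≡ 4 mod 5 and 34 ≡ 7 mod 9) yet 34 ≡ 34 (mod 45), not 10.

Neither implication holds.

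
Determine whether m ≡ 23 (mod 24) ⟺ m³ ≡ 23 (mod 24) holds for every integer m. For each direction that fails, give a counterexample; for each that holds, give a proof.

(⇒) Suppose m ≡ 23 (mod 24). Write m = 24j + 23. Then (24j + 23)³ = 13824j³ + 39744j² + 38088j + 12167 = 24(576j³ + 1656j² + 1587j + 506) + 23, so m³ ≡ 23 (mod 24).

(⇐) Conversely, suppose m³ ≡ 23 (mod 24). The only residue r in {0, …, 23} with r³ ≡ 23 (mod 24) is r = 23, so m ≡ 23 (mod 24).

Equivalent; both directions hold.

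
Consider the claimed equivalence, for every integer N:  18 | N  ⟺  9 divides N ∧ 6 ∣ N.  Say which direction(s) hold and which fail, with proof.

Both implications hold.

[⇐] Suppose 9 ∣ N and 6 ∣ N. Any common multiple of 9 and 6 is a multiple of their lcm; here lcm(9, 6) = 9·6/gcd(9, 6) = 54/3 = 18, so 18 ∣ N.

[⇒] If 18 ∣ N, write N = 18q. Since 18 = 2·9, N = 9·(2q), so 9 ∣ N; and since 18 = 3·6, N = 6·(3q), so 6 ∣ N.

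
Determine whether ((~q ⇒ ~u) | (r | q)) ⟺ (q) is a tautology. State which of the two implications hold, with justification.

[⇒] This fails. Under q = F, u = F, r = F, the left side is true but the right side is false.

[⇐] Assume the antecedent. If q is true, (~q ⇒ ~u) | (r | q) reduces to true regardless of the other variables. If q is false, the antecedent cannot hold. Either way (~q ⇒ ~u) | (r | q) holds.

Only the converse holds.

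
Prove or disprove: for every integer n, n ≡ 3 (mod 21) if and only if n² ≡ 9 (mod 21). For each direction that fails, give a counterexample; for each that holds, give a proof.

(⇐) This fails: take n = 18. Then 18² = 324 ≡ 9 (mod 21), yet 18 ≡ 18 (mod 21), not 3.

(⇒) Suppose n ≡ 3 (mod 21). Write n = 21j + 3. Then (21j + 3)² = 441j² + 126j + 9 = 21(21j² + 6j) + 9, so n² ≡ 9 (mod 21).

Only the forward implication holds.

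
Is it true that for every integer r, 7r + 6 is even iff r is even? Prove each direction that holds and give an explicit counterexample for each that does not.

(→) Suppose 7r + 6 is even. Since 7 is odd, 7r and r have the same parity, so 7r + 6 ≡ r + 6 (mod 2). As 6 is even, 7r + 6 is even exactly when r is even. Thus r is even.

(←) Conversely, suppose r is even; write r = 2j. Then 7r + 6 = 7·(2j) + 6 = 2·7j + 6, which is even.

Both directions hold; the statement is true.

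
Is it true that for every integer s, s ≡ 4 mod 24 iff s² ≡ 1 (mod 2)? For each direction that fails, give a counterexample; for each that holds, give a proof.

Neither implication holds.

(⟹) This fails: take s = 4. Then 4 ≡ 4 (mod 24), but 4² = 16 ≡ 0 (mod 2), not 1.

(⟸) This fails: take s = 1. Then 1² = 1 ≡ 1 (mod 2), yet 1 ≡ 1 (mod 24), not 4.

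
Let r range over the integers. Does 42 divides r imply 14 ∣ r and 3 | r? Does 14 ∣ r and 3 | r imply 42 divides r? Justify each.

(⇒) If 42 ∣ r, write r = 42q. Since 42 = 3·14, r = 14·(3q), so 14 ∣ r; and since 42 = 14·3, r = 3·(14q), so 3 ∣ r.

(⇐) Suppose 14 ∣ r and 3 ∣ r. Any common multiple of 14 and 3 is a multiple of their lcm; here gcd(14, 3) = 1, so lcm(14, 3) = 14·3 = 42, so 42 ∣ r.

Equivalent; both directions hold.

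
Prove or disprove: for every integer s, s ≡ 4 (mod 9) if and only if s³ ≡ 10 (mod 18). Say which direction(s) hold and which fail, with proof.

(⟹) This fails: take s = 13. Then 13 ≡ 4 (mod 9), but 13³ = 2197 ≡ 1 (mod 18), not 10.

(⟸) This fails: take s = 10. Then 10³ = 1000 ≡ 10 (mod 18), yet 10 ≡ 1 (mod 9), not 4.

Both directions fail.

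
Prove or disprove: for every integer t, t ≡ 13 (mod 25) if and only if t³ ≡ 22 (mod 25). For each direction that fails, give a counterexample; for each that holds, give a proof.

[⇒] Suppose t ≡ 13 (mod 25). Write t = 25j + 13. Then (25j + 13)³ = 15625j³ + 24375j² + 12675j + 2197 = 25(625j³ + 975j² + 507j + 87) + 22, so t³ ≡ 22 (mod 25).

[⇐] Conversely, suppose t³ ≡ 22 (mod 25). The only residue r in {0, …, 24} with r³ ≡ 22 (mod 25) is r = 13, so t ≡ 13 (mod 25).

Both implications hold.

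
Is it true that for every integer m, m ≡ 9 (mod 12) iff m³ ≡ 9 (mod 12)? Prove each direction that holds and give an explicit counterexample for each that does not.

(⇒) Suppose m ≡ 9 (mod 12). Write m = 12j + 9. Then (12j + 9)³ = 1728j³ + 3888j² + 2916j + 729 = 12(144j³ + 324j² + 243j + 60) + 9, so m³ ≡ 9 (mod 12).

(⇐) Conversely, suppose m³ ≡ 9 (mod 12). The only residue r in {0, …, 11} with r³ ≡ 9 (mod 12) is r = 9, so m ≡ 9 (mod 12).

Both directions hold.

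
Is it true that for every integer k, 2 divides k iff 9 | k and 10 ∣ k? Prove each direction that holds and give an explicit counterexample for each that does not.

(⟸) Suppose 9 ∣ k and 10 ∣ k. Any common multiple of 9 and 10 is a multiple of their lcm; here gcd(9, 10) = 1, so lcm(9, 10) = 9·10 = 90, so 90 ∣ k. Since 2 ∣ 90, it follows that 2 ∣ k.

(⟹) This fails: take k = 2. Certainly 2 ∣ 2, but 9 ∤ 2.

The forward direction fails; the converse holds.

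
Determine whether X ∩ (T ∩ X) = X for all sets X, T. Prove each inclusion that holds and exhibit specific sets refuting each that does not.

(⊆) holds; (⊇) fails.

(⊆) Let x ∈ X ∩ (T ∩ X). Then x ∈ X ∩ T, from which x ∈ X.

(⊇) This inclusion fails. Take X = {1}, T = ∅; then 1 ∈ X but 1 ∉ X ∩ (T ∩ X).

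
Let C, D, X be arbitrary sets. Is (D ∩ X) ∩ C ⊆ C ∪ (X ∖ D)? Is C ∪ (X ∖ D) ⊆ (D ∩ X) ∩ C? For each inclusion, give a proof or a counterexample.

(⟹) Let x ∈ (D ∩ X) ∩ C. Then x ∈ C ∩ D ∩ X, from which x ∈ C ∪ (X ∖ D).

(⟸) This inclusion fails. Take C = {1}, D = ∅, X = ∅; then 1 ∈ C ∪ (X ∖ D) but 1 ∉ (D ∩ X) ∩ C.

Only the forward inclusion holds.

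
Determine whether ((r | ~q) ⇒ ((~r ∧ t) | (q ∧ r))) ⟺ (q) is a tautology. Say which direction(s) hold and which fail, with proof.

Only the reverse direction holds.

(⇒) This fails. Under q = F, r = F, t = T, the left side is true but the right side is false.

(⇐) Assume the antecedent. If q is true, the consequent reduces to true regardless of the other variables. If q is false, the antecedent cannot hold. Either way the consequent holds.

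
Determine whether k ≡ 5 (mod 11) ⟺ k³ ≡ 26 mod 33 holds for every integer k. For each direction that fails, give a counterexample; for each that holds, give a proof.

Forward direction. This fails: take k = 16. Then 16 ≡ 5 (mod 11), but 16³ = 4096 ≡ 4 (mod 33), not 26.

Converse. The residues r modulo 33 with r³ ≡ 26 (mod 33) are exactly {5}, and each is ≡ 5 (mod 11).

The forward direction fails; the converse holds.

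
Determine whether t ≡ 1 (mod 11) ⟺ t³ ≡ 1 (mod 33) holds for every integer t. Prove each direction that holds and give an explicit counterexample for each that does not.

Only the reverse direction holds.

Forward direction. This fails: take t = 12. Then 12 ≡ 1 (mod 11), but 12³ = 1728 ≡ 12 (mod 33), not 1.

Converse. The residues r modulo 33 with r³ ≡ 1 (mod 33) are exactly {1}, and each is ≡ 1 (mod 11).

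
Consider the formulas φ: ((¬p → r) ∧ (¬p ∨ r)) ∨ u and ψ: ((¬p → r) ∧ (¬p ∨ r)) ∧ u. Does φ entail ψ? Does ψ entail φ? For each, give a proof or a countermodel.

The forward direction fails; the converse holds.

(⇒) This fails. Under p = F, u = T, r = F, the left side is true but the right side is false.

(⇐) Assume the antecedent. If p is true, the antecedent forces (p = T, u = T, r = T), and ((¬p → r) ∧ (¬p ∨ r)) ∨ u holds there. If p is false, the antecedent forces (p = F, u = T, r = T), and ((¬p → r) ∧ (¬p ∨ r)) ∨ u holds there. Either way ((¬p → r) ∧ (¬p ∨ r)) ∨ u holds.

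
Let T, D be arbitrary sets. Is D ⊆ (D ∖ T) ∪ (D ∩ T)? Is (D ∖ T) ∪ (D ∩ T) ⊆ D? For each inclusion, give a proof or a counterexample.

The two sets are equal.

(⊆) Let x ∈ D. Then either x ∈ D and x ∉ T; or x ∈ T ∩ D. In each case x ∈ (D ∖ T) ∪ (D ∩ T), so D ⊆ (D ∖ T) ∪ (D ∩ T).

(⊇) Let x ∈ (D ∖ T) ∪ (D ∩ T). Then either x ∈ D and x ∉ T; or x ∈ T ∩ D. In each case x ∈ D, so (D ∖ T) ∪ (D ∩ T) ⊆ D.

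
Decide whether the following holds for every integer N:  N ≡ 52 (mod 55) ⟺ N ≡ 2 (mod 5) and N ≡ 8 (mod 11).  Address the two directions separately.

(⇒) Suppose N ≡ 52 (mod 55); write N = 55j + 52. Since 5 ∣ 55, reducing mod 5 gives N ≡ 52 ≡ 2 (mod 5); since 11 ∣ 55, reducing mod 11 gives N ≡ 52 ≡ 8 (mod 11).

(⇐) Conversely, if N ≡ 2 (mod 5) and N ≡ 8 (mod 11), then by the Chinese remainder theorem N ≡ 52 (mod 55). This is exactly N ≡ 52 (mod 55).

Both directions hold.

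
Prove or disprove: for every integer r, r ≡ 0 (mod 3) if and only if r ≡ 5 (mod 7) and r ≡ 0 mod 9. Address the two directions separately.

Not equivalent: only (⇐) holds.

[⇒] This fails: r = 0 gives 0 ≡ 0 (mod 3) but 0 ≡ 0 (mod 7), so the conjunction on the right does not hold.

[⇐] Conversely, if r ≡ 5 (mod 7) and r ≡ 0 (mod 9), then by the Chinese remainder theorem r ≡ 54 (mod 63). Since 54 ≡ 0 (mod 3) and 3 ∣ 63, we get r ≡ 0 (mod 3).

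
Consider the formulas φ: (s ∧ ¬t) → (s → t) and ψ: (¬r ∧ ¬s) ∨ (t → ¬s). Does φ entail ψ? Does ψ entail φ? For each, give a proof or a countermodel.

Neither direction holds.

(→) This fails. Under r = F, t = T, s = T, the left side is true but the right side is false.

(←) This fails. Under r = F, t = F, s = T, the left side is false but the right side is true.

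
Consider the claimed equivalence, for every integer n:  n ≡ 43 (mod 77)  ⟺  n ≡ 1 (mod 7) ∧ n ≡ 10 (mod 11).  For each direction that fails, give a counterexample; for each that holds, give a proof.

Both directions hold; the statement is true.

(⇒) Suppose n ≡ 43 (mod 77); write n = 77j + 43. Since 7 ∣ 77, reducing mod 7 gives n ≡ 43 ≡ 1 (mod 7); since 11 ∣ 77, reducing mod 11 gives n ≡ 43 ≡ 10 (mod 11).

(⇐) Conversely, if n ≡ 1 (mod 7) and n ≡ 10 (mod 11), then by the Chinese remainder theorem n ≡ 43 (mod 77). This is exactly n ≡ 43 (mod 77).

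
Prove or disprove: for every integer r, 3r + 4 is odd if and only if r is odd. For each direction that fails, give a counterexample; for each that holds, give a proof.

(→) Suppose 3r + 4 is odd. Since 3 is odd, 3r and r have the same parity, so 3r + 4 ≡ r + 4 (mod 2). As 4 is even, 3r + 4 is odd exactly when r is odd. Thus r is odd.

(←) Conversely, suppose r is odd; write r = 2j + 1. Then 3r + 4 = 3·(2j + 1) + 4 = 2·3j + 7, which is odd.

Both directions hold; the statement is true.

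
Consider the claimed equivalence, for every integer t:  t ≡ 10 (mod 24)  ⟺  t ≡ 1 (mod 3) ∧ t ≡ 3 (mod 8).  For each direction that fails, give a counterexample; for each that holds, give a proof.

[⇒] This fails: t = 10 gives 10 ≡ 10 (mod 24) but 10 ≡ 2 (mod 8), so the conjunction on the right does not hold.

[⇐] This fails: t = 19 satisfies both congruences on the right (19 ≡ 1 mod 3 and 19 ≡ 3 mod 8) yet 19 ≡ 19 (mod 24), not 10.

(⇒) fails and (⇐) fails.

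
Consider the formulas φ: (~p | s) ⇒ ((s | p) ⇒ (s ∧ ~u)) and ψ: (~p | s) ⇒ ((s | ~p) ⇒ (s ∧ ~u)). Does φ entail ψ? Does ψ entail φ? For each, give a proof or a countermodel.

Forward direction. This fails. Under p = F, s = F, u = F, the left side is true but the right side is false.

Converse. Assume the antecedent. If s is true, the antecedent forces (p = F, s = T, u = F) or (p = T, s = T, u = F), and the consequent holds there. If s is false, the consequent reduces to true regardless of the other variables. Either way the consequent holds.

The forward direction fails; the converse holds.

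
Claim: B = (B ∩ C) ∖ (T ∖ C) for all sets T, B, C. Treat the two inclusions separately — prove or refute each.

(⊆) fails; (⊇) holds.

(⊆) This inclusion fails. Take T = ∅, B = {1}, C = ∅; then 1 ∈ B but 1 ∉ (B ∩ C) ∖ (T ∖ C).

(⊇) Let x ∈ (B ∩ C) ∖ (T ∖ C). Then either x ∈ B ∩ C and x ∉ T; or x ∈ T ∩ B ∩ C. In each case x ∈ B, so (B ∩ C) ∖ (T ∖ C) ⊆ B.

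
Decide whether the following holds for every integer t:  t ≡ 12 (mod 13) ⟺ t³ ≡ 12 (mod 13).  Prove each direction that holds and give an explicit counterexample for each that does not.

The forward direction holds; the converse fails.

(→) Suppose t ≡ 12 (mod 13). Write t = 13j + 12. Then (13j + 12)³ = 2197j³ + 6084j² + 5616j + 1728 = 13(169j³ + 468j² + 432j + 132) + 12, so t³ ≡ 12 (mod 13).

(←) This fails: take t = 4. Then 4³ = 64 ≡ 12 (mod 13), yet 4 ≡ 4 (mod 13), not 12.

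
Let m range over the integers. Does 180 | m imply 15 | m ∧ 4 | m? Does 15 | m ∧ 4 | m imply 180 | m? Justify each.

[⇐] This fails: take m = 60. Both 15 ∣ 60 and 4 ∣ 60, yet 60 is not a multiple of 180 (since 60 = 0·180 + 60), so 180 ∤ 60.

[⇒] If 180 ∣ m, write m = 180q. Since 180 = 12·15, m = 15·(12q), so 15 ∣ m; and since 180 = 45·4, m = 4·(45q), so 4 ∣ m.

Only the forward implication holds.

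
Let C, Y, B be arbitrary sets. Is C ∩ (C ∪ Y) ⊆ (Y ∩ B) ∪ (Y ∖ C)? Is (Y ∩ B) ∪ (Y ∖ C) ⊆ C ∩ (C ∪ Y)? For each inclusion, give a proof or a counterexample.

(⊆) This inclusion fails. Take C = {1}, Y = ∅, B = ∅; then 1 ∈ C ∩ (C ∪ Y) but 1 ∉ (Y ∩ B) ∪ (Y ∖ C).

(⊇) This inclusion fails. Take C = ∅, Y = {1}, B = ∅; then 1 ∈ (Y ∩ B) ∪ (Y ∖ C) but 1 ∉ C ∩ (C ∪ Y).

Both inclusions fail.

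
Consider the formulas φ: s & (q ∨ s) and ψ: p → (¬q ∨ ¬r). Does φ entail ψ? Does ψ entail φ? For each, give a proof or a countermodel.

Neither implication holds.

(⇒) This fails. Under r = T, q = T, s = T, p = T, the left side is true but the right side is false.

(⇐) This fails. Under r = F, q = F, s = F, p = F, the left side is false but the right side is true.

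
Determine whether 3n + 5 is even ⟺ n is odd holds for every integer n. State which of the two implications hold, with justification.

The biconditional holds.

(→) Suppose 3n + 5 is even. Since 3 is odd, 3n and n have the same parity, so 3n + 5 ≡ n + 5 (mod 2). As 5 is odd, 3n + 5 is even exactly when n is odd. Thus n is odd.

(←) Conversely, suppose n is odd; write n = 2j + 1. Then 3n + 5 = 3·(2j + 1) + 5 = 2·3j + 8, which is even.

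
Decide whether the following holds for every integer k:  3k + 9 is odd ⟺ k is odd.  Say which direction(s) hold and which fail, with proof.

Neither direction holds.

(→) This fails: k = 2 gives 3k + 9 = 15, which is odd, but 2 is even, not odd.

(←) This also fails: k = 7 is odd, but 3k + 9 = 30 is even, not odd.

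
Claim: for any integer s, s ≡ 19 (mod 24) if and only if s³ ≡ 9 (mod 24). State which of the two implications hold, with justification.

Neither direction holds.

(⇒) This fails: take s = 19. Then 19 ≡ 19 (mod 24), but 19³ = 6859 ≡ 19 (mod 24), not 9.

(⇐) This fails: take s = 9. Then 9³ = 729 ≡ 9 (mod 24), yet 9 ≡ 9 (mod 24), not 19.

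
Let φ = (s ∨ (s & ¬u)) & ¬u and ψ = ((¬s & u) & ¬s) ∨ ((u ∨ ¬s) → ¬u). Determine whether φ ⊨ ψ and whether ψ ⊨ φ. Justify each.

[⇒] Assume the antecedent. If s is true, the antecedent forces (s = T, u = F), and the consequent holds there. If s is false, the antecedent cannot hold. Either way the consequent holds.

[⇐] This fails. Under s = F, u = F, the left side is false but the right side is true.

Not equivalent: only (⇒) holds.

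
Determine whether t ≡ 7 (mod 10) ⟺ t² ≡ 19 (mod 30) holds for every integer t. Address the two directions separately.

(→) This fails: take t = 27. Then 27 ≡ 7 (mod 10), but 27² = 729 ≡ 9 (mod 30), not 19.

(←) This fails: take t = 13. Then 13² = 169 ≡ 19 (mod 30), yet 13 ≡ 3 (mod 10), not 7.

Neither implication holds.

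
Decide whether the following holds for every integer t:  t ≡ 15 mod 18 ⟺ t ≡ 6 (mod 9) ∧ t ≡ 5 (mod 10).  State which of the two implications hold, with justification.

(⟹) This fails: t = 33 gives 33 ≡ 15 (mod 18) but 33 ≡ 3 (mod 10), so the conjunction on the right does not hold.

(⟸) Conversely, if t ≡ 6 (mod 9) and t ≡ 5 (mod 10), then by the Chinese remainder theorem t ≡ 15 (mod 90). Since 15 ≡ 15 (mod 18) and 18 ∣ 90, we get t ≡ 15 (mod 18).

The forward direction fails; the converse holds.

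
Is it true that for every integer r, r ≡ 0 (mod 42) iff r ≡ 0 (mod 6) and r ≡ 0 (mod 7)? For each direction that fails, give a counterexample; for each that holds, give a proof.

[⇐] If r ≡ 0 (mod 6) and r ≡ 0 (mod 7), then by the Chinese remainder theorem r ≡ 0 (mod 42). This is exactly r ≡ 0 (mod 42).

[⇒] Suppose r ≡ 0 (mod 42); write r = 42j + 0. Since 6 ∣ 42, reducing mod 6 gives r ≡ 0 (mod 6); since 7 ∣ 42, reducing mod 7 gives r ≡ 0 (mod 7).

The biconditional holds.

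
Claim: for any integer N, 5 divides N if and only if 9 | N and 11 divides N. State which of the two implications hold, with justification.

(⟹) This fails: take N = 5. Certainly 5 ∣ 5, but 9 ∤ 5.

(⟸) This fails: take N = 99. Both 9 ∣ 99 and 11 ∣ 99, yet 99 is not a multiple of 5 (since 99 = 19·5 + 4), so 5 ∤ 99.

Neither implication holds.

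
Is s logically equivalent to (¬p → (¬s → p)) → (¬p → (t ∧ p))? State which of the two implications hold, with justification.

(→) This fails. Under s = T, p = F, t = F, the left side is true but the right side is false.

(←) This fails. Under s = F, p = F, t = F, the left side is false but the right side is true.

(⇒) fails and (⇐) fails.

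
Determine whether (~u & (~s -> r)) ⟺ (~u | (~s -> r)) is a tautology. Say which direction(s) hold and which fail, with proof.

(⇐) This fails. Under r = F, u = F, s = F, the left side is false but the right side is true.

(⇒) Assume the antecedent. If r is true, ~u | (~s -> r) reduces to true regardless of the other variables. If r is false, the antecedent forces (r = F, u = F, s = T), and ~u | (~s -> r) holds there. Either way ~u | (~s -> r) holds.

(⇒) holds; (⇐) fails.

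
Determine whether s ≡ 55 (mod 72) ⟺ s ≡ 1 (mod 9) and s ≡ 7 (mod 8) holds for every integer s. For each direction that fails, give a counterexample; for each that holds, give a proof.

Both directions hold.

(⇒) Suppose s ≡ 55 (mod 72); write s = 72j + 55. Since 9 ∣ 72, reducing mod 9 gives s ≡ 55 ≡ 1 (mod 9); since 8 ∣ 72, reducing mod 8 gives s ≡ 55 ≡ 7 (mod 8).

(⇐) Conversely, if s ≡ 1 (mod 9) and s ≡ 7 (mod 8), then by the Chinese remainder theorem s ≡ 55 (mod 72). This is exactly s ≡ 55 (mod 72).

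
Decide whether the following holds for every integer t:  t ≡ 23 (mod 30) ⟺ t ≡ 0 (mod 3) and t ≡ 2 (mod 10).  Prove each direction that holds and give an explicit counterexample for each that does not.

(⇒) fails and (⇐) fails.

Forward direction. This fails: t = 23 gives 23 ≡ 23 (mod 30) but 23 ≡ 2 (mod 3), so the conjunction on the right does not hold.

Converse. This fails: t = 12 satisfies both congruences on the right (12 ≡ 0 mod 3 and 12 ≡ 2 mod 10) yet 12 ≡ 12 (mod 30), not 23.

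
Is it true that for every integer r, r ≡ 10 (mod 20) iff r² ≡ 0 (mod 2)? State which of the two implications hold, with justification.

Forward direction. Suppose r ≡ 10 (mod 20). Then r² ≡ 10² = 100 (mod 20), and since 2 ∣ 20, also r² ≡ 0 (mod 2).

Converse. This fails: take r = 0. Then 0² = 0 ≡ 0 (mod 2), yet 0 ≡ 0 (mod 20), not 10.

Only the forward implication holds.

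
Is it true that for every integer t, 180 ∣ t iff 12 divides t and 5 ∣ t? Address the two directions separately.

The forward direction holds; the converse fails.

(⇒) If 180 ∣ t, write t = 180q. Since 180 = 15·12, t = 12·(15q), so 12 ∣ t; and since 180 = 36·5, t = 5·(36q), so 5 ∣ t.

(⇐) This fails: take t = 60. Both 12 ∣ 60 and 5 ∣ 60, yet 60 is not a multiple of 180 (since 60 = 0·180 + 60), so 180 ∤ 60.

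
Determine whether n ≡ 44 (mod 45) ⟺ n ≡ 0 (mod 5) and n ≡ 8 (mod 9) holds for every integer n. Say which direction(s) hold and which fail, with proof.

Forward direction. This fails: n = 44 gives 44 ≡ 44 (mod 45) but 44 ≡ 4 (mod 5), so the conjunction on the right does not hold.

Converse. This fails: n = 35 satisfies both congruences on the right (35 ≡ 0 mod 5 and 35 ≡ 8 mod 9) yet 35 ≡ 35 (mod 45), not 44.

Neither direction holds.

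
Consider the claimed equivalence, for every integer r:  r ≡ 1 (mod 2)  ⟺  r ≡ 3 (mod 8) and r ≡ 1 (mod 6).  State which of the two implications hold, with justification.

(⇒) This fails: r = 1 gives 1 ≡ 1 (mod 2) but 1 ≡ 1 (mod 8), so the conjunction on the right does not hold.

(⇐) Conversely, if r ≡ 3 (mod 8) and r ≡ 1 (mod 6), then by the Chinese remainder theorem r ≡ 19 (mod 24). Since 19 ≡ 1 (mod 2) and 2 ∣ 24, we get r ≡ 1 (mod 2).

Not equivalent: only (⇐) holds.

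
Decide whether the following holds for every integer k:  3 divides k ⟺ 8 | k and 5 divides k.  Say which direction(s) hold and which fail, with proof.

(→) This fails: take k = 3. Certainly 3 ∣ 3, but 8 ∤ 3.

(←) This fails: take k = 40. Both 8 ∣ 40 and 5 ∣ 40, yet 40 is not a multiple of 3 (since 40 = 13·3 + 1), so 3 ∤ 40.

Neither direction holds.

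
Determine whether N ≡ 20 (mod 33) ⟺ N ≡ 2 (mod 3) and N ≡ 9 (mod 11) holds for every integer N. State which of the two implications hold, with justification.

Both directions hold; the statement is true.

Forward direction. Suppose N ≡ 20 (mod 33); write N = 33j + 20. Since 3 ∣ 33, reducing mod 3 gives N ≡ 20 ≡ 2 (mod 3); since 11 ∣ 33, reducing mod 11 gives N ≡ 20 ≡ 9 (mod 11).

Converse. If N ≡ 2 (mod 3) and N ≡ 9 (mod 11), then by the Chinese remainder theorem N ≡ 20 (mod 33). This is exactly N ≡ 20 (mod 33).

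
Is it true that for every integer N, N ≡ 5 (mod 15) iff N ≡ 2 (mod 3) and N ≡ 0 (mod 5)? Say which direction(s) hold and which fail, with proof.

Both directions hold; the statement is true.

(→) Suppose N ≡ 5 (mod 15); write N = 15j + 5. Since 3 ∣ 15, reducing mod 3 gives N ≡ 5 ≡ 2 (mod 3); since 5 ∣ 15, reducing mod 5 gives N ≡ 5 ≡ 0 (mod 5).

(←) Conversely, if N ≡ 2 (mod 3) and N ≡ 0 (mod 5), then by the Chinese remainder theorem N ≡ 5 (mod 15). This is exactly N ≡ 5 (mod 15).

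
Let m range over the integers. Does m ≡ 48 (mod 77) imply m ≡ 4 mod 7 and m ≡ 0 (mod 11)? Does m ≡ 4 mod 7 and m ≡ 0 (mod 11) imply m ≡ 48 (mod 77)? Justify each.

(→) This fails: m = 48 gives 48 ≡ 48 (mod 77) but 48 ≡ 6 (mod 7), so the conjunction on the right does not hold.

(←) This fails: m = 11 satisfies both congruences on the right (11 ≡ 4 mod 7 and 11 ≡ 0 mod 11) yet 11 ≡ 11 (mod 77), not 48.

Neither direction holds.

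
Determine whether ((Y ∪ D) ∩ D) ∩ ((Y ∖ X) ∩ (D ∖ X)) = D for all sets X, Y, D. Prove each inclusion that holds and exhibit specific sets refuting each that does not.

Only the forward inclusion holds.

(⊇) This inclusion fails. Take X = ∅, Y = ∅, D = {1}; then 1 ∈ D but 1 ∉ ((Y ∪ D) ∩ D) ∩ ((Y ∖ X) ∩ (D ∖ X)).

(⊆) Let x ∈ ((Y ∪ D) ∩ D) ∩ ((Y ∖ X) ∩ (D ∖ X)). Then x ∈ Y ∩ D and x ∉ X, from which x ∈ D.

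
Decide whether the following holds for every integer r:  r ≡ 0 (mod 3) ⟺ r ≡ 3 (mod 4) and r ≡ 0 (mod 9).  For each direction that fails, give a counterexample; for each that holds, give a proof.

(⇒) This fails: r = 0 gives 0 ≡ 0 (mod 3) but 0 ≡ 0 (mod 4), so the conjunction on the right does not hold.

(⇐) Conversely, if r ≡ 3 (mod 4) and r ≡ 0 (mod 9), then by the Chinese remainder theorem r ≡ 27 (mod 36). Since 27 ≡ 0 (mod 3) and 3 ∣ 36, we get r ≡ 0 (mod 3).

The forward direction fails; the converse holds.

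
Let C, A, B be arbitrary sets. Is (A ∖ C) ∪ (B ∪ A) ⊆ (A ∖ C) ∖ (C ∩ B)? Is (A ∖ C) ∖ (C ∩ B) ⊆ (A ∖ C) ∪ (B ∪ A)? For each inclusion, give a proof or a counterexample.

(⊆) fails; (⊇) holds.

(⟹) This inclusion fails. Take C = {1}, A = {1}, B = ∅; then 1 ∈ (A ∖ C) ∪ (B ∪ A) but 1 ∉ (A ∖ C) ∖ (C ∩ B).

(⟸) Let x ∈ (A ∖ C) ∖ (C ∩ B). Then either x ∈ A and x ∉ C, B; or x ∈ A ∩ B and x ∉ C. In each case x ∈ (A ∖ C) ∪ (B ∪ A), so (A ∖ C) ∖ (C ∩ B) ⊆ (A ∖ C) ∪ (B ∪ A).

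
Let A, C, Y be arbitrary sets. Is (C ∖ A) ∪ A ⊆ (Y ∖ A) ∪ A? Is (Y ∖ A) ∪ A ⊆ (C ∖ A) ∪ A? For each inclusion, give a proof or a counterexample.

Forward inclusion. This inclusion fails. Take A = ∅, C = {1}, Y = ∅; then 1 ∈ (C ∖ A) ∪ A but 1 ∉ (Y ∖ A) ∪ A.

Reverse inclusion. This inclusion fails. Take A = ∅, C = ∅, Y = {1}; then 1 ∈ (Y ∖ A) ∪ A but 1 ∉ (C ∖ A) ∪ A.

Both inclusions fail.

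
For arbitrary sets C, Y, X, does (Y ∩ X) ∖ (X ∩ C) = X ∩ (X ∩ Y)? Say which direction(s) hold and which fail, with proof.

(⊆) holds; (⊇) fails.

(⟸) This inclusion fails. Take C = {1}, Y = {1}, X = {1}; then 1 ∈ X ∩ (X ∩ Y) but 1 ∉ (Y ∩ X) ∖ (X ∩ C).

(⟹) Let x ∈ (Y ∩ X) ∖ (X ∩ C). Then x ∈ Y ∩ X and x ∉ C, from which x ∈ X ∩ (X ∩ Y).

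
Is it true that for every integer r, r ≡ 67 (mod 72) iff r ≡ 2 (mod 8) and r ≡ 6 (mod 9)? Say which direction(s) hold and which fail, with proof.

[⇒] This fails: r = 67 gives 67 ≡ 67 (mod 72) but 67 ≡ 3 (mod 8), so the conjunction on the right does not hold.

[⇐] This fails: r = 42 satisfies both congruences on the right (42 ≡ 2 mod 8 and 42 ≡ 6 mod 9) yet 42 ≡ 42 (mod 72), not 67.

Both directions fail.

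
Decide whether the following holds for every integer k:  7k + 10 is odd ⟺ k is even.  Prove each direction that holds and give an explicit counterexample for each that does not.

Both directions fail.

(⇒) This fails: k = 5 gives 7k + 10 = 45, which is odd, but 5 is odd, not even.

(⇐) This also fails: k = 4 is even, but 7k + 10 = 38 is even, not odd.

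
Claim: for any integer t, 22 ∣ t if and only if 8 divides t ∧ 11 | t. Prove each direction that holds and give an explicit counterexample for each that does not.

(⇒) fails; (⇐) holds.

Forward direction. This fails: take t = 22. Certainly 22 ∣ 22, but 8 ∤ 22.

Converse. Suppose 8 ∣ t and 11 ∣ t. Any common multiple of 8 and 11 is a multiple of their lcm; here gcd(8, 11) = 1, so lcm(8, 11) = 8·11 = 88, so 88 ∣ t. Since 22 ∣ 88, it follows that 22 ∣ t.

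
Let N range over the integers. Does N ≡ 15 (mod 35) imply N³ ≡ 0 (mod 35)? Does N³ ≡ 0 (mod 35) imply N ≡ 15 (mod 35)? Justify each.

Both directions fail.

Forward direction. This fails: take N = 15. Then 15 ≡ 15 (mod 35), but 15³ = 3375 ≡ 15 (mod 35), not 0.

Converse. This fails: take N = 0. Then 0³ = 0 ≡ 0 (mod 35), yet 0 ≡ 0 (mod 35), not 15.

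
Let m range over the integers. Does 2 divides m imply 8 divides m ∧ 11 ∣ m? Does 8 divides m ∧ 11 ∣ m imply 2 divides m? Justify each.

Forward direction. This fails: take m = 2. Certainly 2 ∣ 2, but 8 ∤ 2.

Converse. Suppose 8 ∣ m and 11 ∣ m. Any common multiple of 8 and 11 is a multiple of their lcm; here gcd(8, 11) = 1, so lcm(8, 11) = 8·11 = 88, so 88 ∣ m. Since 2 ∣ 88, it follows that 2 ∣ m.

Only the reverse direction holds.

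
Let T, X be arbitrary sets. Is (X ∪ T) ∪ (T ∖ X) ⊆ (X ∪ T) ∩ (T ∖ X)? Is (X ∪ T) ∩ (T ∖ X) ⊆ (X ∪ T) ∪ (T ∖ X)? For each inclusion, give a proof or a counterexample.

(⊆) This inclusion fails. Take T = ∅, X = {1}; then 1 ∈ (X ∪ T) ∪ (T ∖ X) but 1 ∉ (X ∪ T) ∩ (T ∖ X).

(⊇) Let x ∈ (X ∪ T) ∩ (T ∖ X). Then x ∈ T and x ∉ X, from which x ∈ (X ∪ T) ∪ (T ∖ X).

The sets are not equal: only the reverse inclusion holds.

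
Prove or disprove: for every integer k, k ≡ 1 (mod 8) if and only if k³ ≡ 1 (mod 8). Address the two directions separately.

(⇒) Suppose k ≡ 1 (mod 8). Write k = 8j + 1. Then (8j + 1)³ = 512j³ + 192j² + 24j + 1 = 8(64j³ + 24j² + 3j) + 1, so k³ ≡ 1 (mod 8).

(⇐) Conversely, suppose k³ ≡ 1 (mod 8). The only residue r in {0, …, 7} with r³ ≡ 1 (mod 8) is r = 1, so k ≡ 1 (mod 8).

Both implications hold.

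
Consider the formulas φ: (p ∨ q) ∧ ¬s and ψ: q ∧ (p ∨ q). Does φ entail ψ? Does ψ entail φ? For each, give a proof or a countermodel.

Forward direction. This fails. Under p = T, s = F, q = F, the left side is true but the right side is false.

Converse. This fails. Under p = F, s = T, q = T, the left side is false but the right side is true.

Both directions fail.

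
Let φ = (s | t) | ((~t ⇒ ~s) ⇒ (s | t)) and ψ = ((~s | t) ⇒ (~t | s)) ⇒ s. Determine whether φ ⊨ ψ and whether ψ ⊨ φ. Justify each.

(⇒) Assume the antecedent. If t is true, ((~s | t) ⇒ (~t | s)) ⇒ s reduces to true regardless of the other variables. If t is false, the antecedent forces (t = F, s = T), and ((~s | t) ⇒ (~t | s)) ⇒ s holds there. Either way ((~s | t) ⇒ (~t | s)) ⇒ s holds.

(⇐) Assume the antecedent. If t is true, the consequent reduces to true regardless of the other variables. If t is false, the antecedent forces (t = F, s = T), and the consequent holds there. Either way the consequent holds.

The biconditional holds.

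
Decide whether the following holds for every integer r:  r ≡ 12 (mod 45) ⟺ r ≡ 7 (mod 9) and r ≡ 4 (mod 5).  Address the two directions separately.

Neither direction holds.

(⟹) This fails: r = 12 gives 12 ≡ 12 (mod 45) but 12 ≡ 3 (mod 9), so the conjunction on the right does not hold.

(⟸) This fails: r = 34 satisfies both congruences on the right (34 ≡ 7 mod 9 and 34 ≡ 4 mod 5) yet 34 ≡ 34 (mod 45), not 12.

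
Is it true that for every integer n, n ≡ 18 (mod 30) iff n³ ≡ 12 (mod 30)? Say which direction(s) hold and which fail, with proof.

Equivalent; both directions hold.

Forward direction. Suppose n ≡ 18 (mod 30). Write n = 30j + 18. Then (30j + 18)³ = 27000j³ + 48600j² + 29160j + 5832 = 30(900j³ + 1620j² + 972j + 194) + 12, so n³ ≡ 12 (mod 30).

Converse. Suppose n³ ≡ 12 (mod 30). The only residue r in {0, …, 29} with r³ ≡ 12 (mod 30) is r = 18, so n ≡ 18 (mod 30).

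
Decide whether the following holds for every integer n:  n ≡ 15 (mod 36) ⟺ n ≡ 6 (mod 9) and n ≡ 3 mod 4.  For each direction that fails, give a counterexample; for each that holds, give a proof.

Both implications hold.

Forward direction. Suppose n ≡ 15 (mod 36); write n = 36j + 15. Since 9 ∣ 36, reducing mod 9 gives n ≡ 15 ≡ 6 (mod 9); since 4 ∣ 36, reducing mod 4 gives n ≡ 15 ≡ 3 (mod 4).

Converse. If n ≡ 6 (mod 9) and n ≡ 3 (mod 4), then by the Chinese remainder theorem n ≡ 15 (mod 36). This is exactly n ≡ 15 (mod 36).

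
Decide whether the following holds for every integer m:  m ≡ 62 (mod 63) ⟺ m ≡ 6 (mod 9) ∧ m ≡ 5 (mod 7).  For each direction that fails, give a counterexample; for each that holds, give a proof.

Neither direction holds.

Forward direction. This fails: m = 62 gives 62 ≡ 62 (mod 63) but 62 ≡ 8 (mod 9), so the conjunction on the right does not hold.

Converse. This fails: m = 33 satisfies both congruences on the right (33 ≡ 6 mod 9 and 33 ≡ 5 mod 7) yet 33 ≡ 33 (mod 63), not 62.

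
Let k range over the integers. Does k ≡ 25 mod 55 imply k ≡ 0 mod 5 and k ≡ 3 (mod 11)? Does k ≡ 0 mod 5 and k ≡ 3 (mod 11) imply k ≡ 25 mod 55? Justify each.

[⇒] Suppose k ≡ 25 (mod 55); write k = 55j + 25. Since 5 ∣ 55, reducing mod 5 gives k ≡ 25 ≡ 0 (mod 5); since 11 ∣ 55, reducing mod 11 gives k ≡ 25 ≡ 3 (mod 11).

[⇐] Conversely, if k ≡ 0 (mod 5) and k ≡ 3 (mod 11), then by the Chinese remainder theorem k ≡ 25 (mod 55). This is exactly k ≡ 25 (mod 55).

Both directions hold.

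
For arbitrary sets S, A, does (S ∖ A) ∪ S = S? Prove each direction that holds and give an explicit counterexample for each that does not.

Both inclusions hold.

Reverse inclusion. Let x ∈ S. Then either x ∈ S and x ∉ A; or x ∈ S ∩ A. In each case x ∈ (S ∖ A) ∪ S, so S ⊆ (S ∖ A) ∪ S.

Forward inclusion. Let x ∈ (S ∖ A) ∪ S. Then either x ∈ S and x ∉ A; or x ∈ S ∩ A. In each case x ∈ S, so (S ∖ A) ∪ S ⊆ S.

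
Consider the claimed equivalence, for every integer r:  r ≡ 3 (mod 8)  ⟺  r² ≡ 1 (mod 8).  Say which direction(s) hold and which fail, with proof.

(⇒) Suppose r ≡ 3 (mod 8). Write r = 8j + 3. Then (8j + 3)² = 64j² + 48j + 9 = 8(8j² + 6j + 1) + 1, so r² ≡ 1 (mod 8).

(⇐) This fails: take r = 1. Then 1² = 1 ≡ 1 (mod 8), yet 1 ≡ 1 (mod 8), not 3.

(⇒) holds; (⇐) fails.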